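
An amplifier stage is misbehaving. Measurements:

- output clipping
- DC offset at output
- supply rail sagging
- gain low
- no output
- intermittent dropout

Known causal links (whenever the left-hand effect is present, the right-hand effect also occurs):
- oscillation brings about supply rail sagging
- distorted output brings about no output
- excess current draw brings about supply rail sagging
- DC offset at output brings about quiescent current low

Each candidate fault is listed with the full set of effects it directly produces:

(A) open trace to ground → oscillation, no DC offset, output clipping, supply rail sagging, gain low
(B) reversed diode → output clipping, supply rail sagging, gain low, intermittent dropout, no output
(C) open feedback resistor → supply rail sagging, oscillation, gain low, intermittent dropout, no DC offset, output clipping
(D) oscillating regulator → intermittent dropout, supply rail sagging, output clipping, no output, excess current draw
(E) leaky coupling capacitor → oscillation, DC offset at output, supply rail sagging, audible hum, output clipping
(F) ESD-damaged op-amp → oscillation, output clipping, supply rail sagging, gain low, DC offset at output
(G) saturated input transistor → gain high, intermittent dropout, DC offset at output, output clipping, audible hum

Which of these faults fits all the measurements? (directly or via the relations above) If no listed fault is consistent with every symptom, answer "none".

Checking each candidate against the observations:
(A) open trace to ground — fails on DC offset at output, no output, intermittent dropout (predicts no DC offset, not DC offset at output)
(B) reversed diode — output clipping ✓; DC offset at output ✗; supply rail sagging ✓; gain low ✓; no output ✓; intermittent dropout ✓
(C) open feedback resistor — fails on DC offset at output, no output (predicts no DC offset, not DC offset at output)
(D) oscillating regulator — does not account for DC offset at output, gain low
(E) leaky coupling capacitor — output clipping ✓; DC offset at output ✓; supply rail sagging ✓; gain low ✗; no output ✗; intermittent dropout ✗
(F) ESD-damaged op-amp — does not account for no output, intermittent dropout
(G) saturated input transistor — output clipping ✓; DC offset at output ✓; supply rail sagging ✗; gain low ✗; no output ✗; intermittent dropout ✓
Every candidate fails on at least one observation.

none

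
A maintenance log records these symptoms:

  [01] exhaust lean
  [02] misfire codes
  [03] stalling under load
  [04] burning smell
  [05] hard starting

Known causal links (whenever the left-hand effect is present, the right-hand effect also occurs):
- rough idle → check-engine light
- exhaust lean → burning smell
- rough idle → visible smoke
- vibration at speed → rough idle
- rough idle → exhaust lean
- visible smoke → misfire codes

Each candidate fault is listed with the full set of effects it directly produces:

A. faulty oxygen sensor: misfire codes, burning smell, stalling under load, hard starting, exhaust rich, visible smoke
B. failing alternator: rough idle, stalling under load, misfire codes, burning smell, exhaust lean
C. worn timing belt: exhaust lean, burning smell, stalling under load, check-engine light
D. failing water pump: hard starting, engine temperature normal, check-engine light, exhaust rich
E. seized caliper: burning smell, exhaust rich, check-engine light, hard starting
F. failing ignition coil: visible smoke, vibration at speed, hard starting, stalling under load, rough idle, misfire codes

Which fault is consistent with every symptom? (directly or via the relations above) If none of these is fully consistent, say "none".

Checking each candidate against the observations:
(A) faulty oxygen sensor — exhaust lean NO; misfire codes yes; stalling under load yes; burning smell yes; hard starting yes
(B) failing alternator — does not account for hard starting
(C) worn timing belt — exhaust lean yes; misfire codes NO; stalling under load yes; burning smell yes; hard starting NO
(D) failing water pump — exhaust lean NO; misfire codes NO; stalling under load NO; burning smell NO; hard starting yes
(E) seized caliper — exhaust lean NO; misfire codes NO; stalling under load NO; burning smell yes; hard starting yes
(F) failing ignition coil — exhaust lean yes (through rough idle → exhaust lean); misfire codes yes; stalling under load yes; burning smell yes (through rough idle → exhaust lean → burning smell); hard starting yes
Only (F) is consistent with every observation.

F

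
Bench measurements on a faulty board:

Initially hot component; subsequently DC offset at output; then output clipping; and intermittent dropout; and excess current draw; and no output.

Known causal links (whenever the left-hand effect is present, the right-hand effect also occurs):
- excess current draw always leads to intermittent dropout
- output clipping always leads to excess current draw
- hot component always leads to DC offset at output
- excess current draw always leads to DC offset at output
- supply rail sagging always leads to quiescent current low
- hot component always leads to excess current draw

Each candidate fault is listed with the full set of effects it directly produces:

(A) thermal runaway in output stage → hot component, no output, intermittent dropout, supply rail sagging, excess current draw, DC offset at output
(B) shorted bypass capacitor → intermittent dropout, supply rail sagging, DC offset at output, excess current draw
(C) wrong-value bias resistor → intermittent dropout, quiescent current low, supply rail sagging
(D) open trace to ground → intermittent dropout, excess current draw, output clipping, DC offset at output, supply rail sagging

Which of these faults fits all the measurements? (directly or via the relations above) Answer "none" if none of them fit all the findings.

none

Checking each candidate against the observations:
(A) thermal runaway in output stage — does not account for output clipping
(B) shorted bypass capacitor — does not account for hot component, output clipping, no output
(C) wrong-value bias resistor — hot component NO; DC offset at output NO; output clipping NO; intermittent dropout yes; excess current draw NO; no output NO
(D) open trace to ground — hot component NO; DC offset at output yes; output clipping yes; intermittent dropout yes; excess current draw yes; no output NO
None of the listed candidates fits everything.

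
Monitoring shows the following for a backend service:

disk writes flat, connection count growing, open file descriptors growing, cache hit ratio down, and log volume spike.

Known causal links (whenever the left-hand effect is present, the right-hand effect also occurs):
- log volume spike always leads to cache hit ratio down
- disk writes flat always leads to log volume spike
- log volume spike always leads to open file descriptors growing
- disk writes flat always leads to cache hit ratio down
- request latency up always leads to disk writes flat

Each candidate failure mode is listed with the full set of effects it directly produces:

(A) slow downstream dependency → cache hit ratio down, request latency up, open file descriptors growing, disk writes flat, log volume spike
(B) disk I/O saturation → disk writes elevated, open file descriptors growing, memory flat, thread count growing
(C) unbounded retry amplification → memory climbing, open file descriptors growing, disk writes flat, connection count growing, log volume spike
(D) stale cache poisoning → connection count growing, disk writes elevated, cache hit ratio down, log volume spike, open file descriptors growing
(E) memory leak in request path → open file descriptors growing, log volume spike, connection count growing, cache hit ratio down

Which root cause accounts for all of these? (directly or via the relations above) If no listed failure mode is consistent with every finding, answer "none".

C

Testing each hypothesis:
(A) slow downstream dependency — disk writes flat match; connection count growing miss; open file descriptors growing match; cache hit ratio down match; log volume spike match
(B) disk I/O saturation — fails on disk writes flat, connection count growing, cache hit ratio down, log volume spike (predicts disk writes elevated, not disk writes flat)
(C) unbounded retry amplification — disk writes flat match; connection count growing match; open file descriptors growing match; cache hit ratio down match (via disk writes flat → cache hit ratio down); log volume spike match
(D) stale cache poisoning — fails on disk writes flat (predicts disk writes elevated, not disk writes flat)
(E) memory leak in request path — does not account for disk writes flat
Only (C) is consistent with every observation.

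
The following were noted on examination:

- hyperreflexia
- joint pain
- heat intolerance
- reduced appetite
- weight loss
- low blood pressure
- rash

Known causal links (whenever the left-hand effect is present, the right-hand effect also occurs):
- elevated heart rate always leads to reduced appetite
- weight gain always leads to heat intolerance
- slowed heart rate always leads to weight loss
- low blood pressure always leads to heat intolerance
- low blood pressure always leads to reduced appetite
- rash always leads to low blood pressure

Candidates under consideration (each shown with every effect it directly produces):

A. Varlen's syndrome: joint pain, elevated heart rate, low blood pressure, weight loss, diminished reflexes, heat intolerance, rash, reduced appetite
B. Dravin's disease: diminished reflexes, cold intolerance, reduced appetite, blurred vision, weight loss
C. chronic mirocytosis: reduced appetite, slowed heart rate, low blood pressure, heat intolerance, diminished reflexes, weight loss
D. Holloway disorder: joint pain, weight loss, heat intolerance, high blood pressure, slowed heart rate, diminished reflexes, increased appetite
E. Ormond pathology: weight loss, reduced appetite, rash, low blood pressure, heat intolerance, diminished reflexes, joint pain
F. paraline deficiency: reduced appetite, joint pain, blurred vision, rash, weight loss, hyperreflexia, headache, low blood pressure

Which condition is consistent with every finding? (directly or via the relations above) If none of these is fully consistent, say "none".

For each candidate, compare predicted effects to what was observed:
(A) Varlen's syndrome — fails on hyperreflexia (predicts diminished reflexes, not hyperreflexia)
(B) Dravin's disease — hyperreflexia -; joint pain -; heat intolerance -; reduced appetite +; weight loss +; low blood pressure -; rash -
(C) chronic mirocytosis — fails on hyperreflexia, joint pain, rash (predicts diminished reflexes, not hyperreflexia)
(D) Holloway disorder — hyperreflexia -; joint pain +; heat intolerance +; reduced appetite -; weight loss +; low blood pressure -; rash -
(E) Ormond pathology — fails on hyperreflexia (predicts diminished reflexes, not hyperreflexia)
(F) paraline deficiency — accounts for every observation (heat intolerance by low blood pressure → heat intolerance)
(F) alone accounts for all the evidence.

F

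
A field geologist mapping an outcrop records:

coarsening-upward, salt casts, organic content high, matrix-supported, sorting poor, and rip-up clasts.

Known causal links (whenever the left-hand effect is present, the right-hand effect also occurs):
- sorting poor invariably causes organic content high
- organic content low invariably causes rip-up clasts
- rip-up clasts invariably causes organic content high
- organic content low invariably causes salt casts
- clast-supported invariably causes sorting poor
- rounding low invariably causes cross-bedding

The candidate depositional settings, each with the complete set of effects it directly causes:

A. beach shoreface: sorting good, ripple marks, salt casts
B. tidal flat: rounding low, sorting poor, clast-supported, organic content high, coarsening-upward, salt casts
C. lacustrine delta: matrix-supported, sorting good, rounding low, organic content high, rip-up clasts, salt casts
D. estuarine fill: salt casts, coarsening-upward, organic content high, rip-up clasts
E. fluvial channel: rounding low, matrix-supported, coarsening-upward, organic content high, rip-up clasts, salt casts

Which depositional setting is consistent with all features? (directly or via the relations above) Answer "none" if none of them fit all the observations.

Testing each hypothesis:
(A) beach shoreface — fails on coarsening-upward, organic content high, matrix-supported, sorting poor, rip-up clasts (predicts sorting good, not sorting poor)
(B) tidal flat — coarsening-upward +; salt casts +; organic content high +; matrix-supported -; sorting poor +; rip-up clasts -
(C) lacustrine delta — coarsening-upward -; salt casts +; organic content high +; matrix-supported +; sorting poor -; rip-up clasts +
(D) estuarine fill — coarsening-upward +; salt casts +; organic content high +; matrix-supported -; sorting poor -; rip-up clasts +
(E) fluvial channel — coarsening-upward +; salt casts +; organic content high +; matrix-supported +; sorting poor -; rip-up clasts +
Every candidate fails on at least one observation.

none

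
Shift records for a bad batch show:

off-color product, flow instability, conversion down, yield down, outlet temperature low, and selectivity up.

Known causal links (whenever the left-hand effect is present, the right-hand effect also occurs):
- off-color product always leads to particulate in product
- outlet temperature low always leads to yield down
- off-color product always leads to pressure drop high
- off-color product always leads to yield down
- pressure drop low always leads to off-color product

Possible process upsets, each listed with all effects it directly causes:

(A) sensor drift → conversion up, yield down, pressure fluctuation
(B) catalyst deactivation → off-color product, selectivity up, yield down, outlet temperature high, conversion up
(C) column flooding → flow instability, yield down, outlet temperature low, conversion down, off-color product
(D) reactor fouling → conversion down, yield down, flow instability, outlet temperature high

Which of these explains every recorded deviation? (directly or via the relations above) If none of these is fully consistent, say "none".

none

Per-candidate check:
(A) sensor drift — off-color product -; flow instability -; conversion down -; yield down +; outlet temperature low -; selectivity up -
(B) catalyst deactivation — off-color product +; flow instability -; conversion down -; yield down +; outlet temperature low -; selectivity up +
(C) column flooding — does not account for selectivity up
(D) reactor fouling — fails on off-color product, outlet temperature low, selectivity up (predicts outlet temperature high, not outlet temperature low)
No candidate is consistent with all observations.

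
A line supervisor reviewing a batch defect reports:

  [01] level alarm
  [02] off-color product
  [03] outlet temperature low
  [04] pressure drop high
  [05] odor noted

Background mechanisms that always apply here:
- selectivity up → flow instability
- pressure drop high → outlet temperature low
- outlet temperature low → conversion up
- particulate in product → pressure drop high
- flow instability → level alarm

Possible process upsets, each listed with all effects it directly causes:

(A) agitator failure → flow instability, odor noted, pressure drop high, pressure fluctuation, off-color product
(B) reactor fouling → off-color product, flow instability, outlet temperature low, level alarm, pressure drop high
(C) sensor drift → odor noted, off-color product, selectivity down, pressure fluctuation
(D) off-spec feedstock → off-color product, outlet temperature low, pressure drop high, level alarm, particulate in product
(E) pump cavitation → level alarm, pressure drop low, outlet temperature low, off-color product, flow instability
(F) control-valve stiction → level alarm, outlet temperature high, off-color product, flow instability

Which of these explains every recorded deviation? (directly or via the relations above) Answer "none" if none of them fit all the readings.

For each candidate, compare predicted effects to what was observed:
(A) agitator failure — level alarm ✓ (by flow instability → level alarm); off-color product ✓; outlet temperature low ✓ (by pressure drop high → outlet temperature low); pressure drop high ✓; odor noted ✓
(B) reactor fouling — level alarm ✓; off-color product ✓; outlet temperature low ✓; pressure drop high ✓; odor noted ✗
(C) sensor drift — level alarm ✗; off-color product ✓; outlet temperature low ✗; pressure drop high ✗; odor noted ✓
(D) off-spec feedstock — level alarm ✓; off-color product ✓; outlet temperature low ✓; pressure drop high ✓; odor noted ✗
(E) pump cavitation — fails on pressure drop high, odor noted (predicts pressure drop low, not pressure drop high)
(F) control-valve stiction — fails on outlet temperature low, pressure drop high, odor noted (predicts outlet temperature high, not outlet temperature low)
Only (A) is consistent with every observation.

A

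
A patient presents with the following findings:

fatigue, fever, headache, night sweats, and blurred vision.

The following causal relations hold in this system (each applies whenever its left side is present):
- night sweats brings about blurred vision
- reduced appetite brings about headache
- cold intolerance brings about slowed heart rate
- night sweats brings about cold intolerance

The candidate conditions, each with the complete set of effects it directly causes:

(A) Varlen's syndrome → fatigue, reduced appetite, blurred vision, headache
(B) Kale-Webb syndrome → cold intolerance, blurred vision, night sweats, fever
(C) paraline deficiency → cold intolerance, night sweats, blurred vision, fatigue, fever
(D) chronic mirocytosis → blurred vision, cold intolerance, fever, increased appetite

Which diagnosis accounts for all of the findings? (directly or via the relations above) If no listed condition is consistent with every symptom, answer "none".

Checking each candidate against the observations:
(A) Varlen's syndrome — fatigue +; fever -; headache +; night sweats -; blurred vision +
(B) Kale-Webb syndrome — does not account for fatigue, headache
(C) paraline deficiency — does not account for headache
(D) chronic mirocytosis — fatigue -; fever +; headache -; night sweats -; blurred vision +
None of the listed candidates fits everything.

none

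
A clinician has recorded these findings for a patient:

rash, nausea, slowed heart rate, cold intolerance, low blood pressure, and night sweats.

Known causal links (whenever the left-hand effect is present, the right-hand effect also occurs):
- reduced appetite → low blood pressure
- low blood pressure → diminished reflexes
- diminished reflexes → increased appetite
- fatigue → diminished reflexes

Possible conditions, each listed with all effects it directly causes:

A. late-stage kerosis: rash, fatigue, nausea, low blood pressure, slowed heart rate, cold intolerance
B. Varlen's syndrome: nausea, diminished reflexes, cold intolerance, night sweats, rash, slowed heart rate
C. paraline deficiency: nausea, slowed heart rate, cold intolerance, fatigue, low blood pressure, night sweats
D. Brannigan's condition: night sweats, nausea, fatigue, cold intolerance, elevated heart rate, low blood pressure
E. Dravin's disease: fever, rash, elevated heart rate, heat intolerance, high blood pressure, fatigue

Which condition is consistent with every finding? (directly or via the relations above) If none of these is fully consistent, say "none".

none

For each candidate, compare predicted effects to what was observed:
(A) late-stage kerosis — does not account for night sweats
(B) Varlen's syndrome — rash +; nausea +; slowed heart rate +; cold intolerance +; low blood pressure -; night sweats +
(C) paraline deficiency — does not account for rash
(D) Brannigan's condition — fails on rash, slowed heart rate (predicts elevated heart rate, not slowed heart rate)
(E) Dravin's disease — fails on nausea, slowed heart rate, cold intolerance, low blood pressure, night sweats (predicts elevated heart rate, not slowed heart rate; predicts heat intolerance, not cold intolerance; predicts high blood pressure, not low blood pressure)
None of the listed candidates fits everything.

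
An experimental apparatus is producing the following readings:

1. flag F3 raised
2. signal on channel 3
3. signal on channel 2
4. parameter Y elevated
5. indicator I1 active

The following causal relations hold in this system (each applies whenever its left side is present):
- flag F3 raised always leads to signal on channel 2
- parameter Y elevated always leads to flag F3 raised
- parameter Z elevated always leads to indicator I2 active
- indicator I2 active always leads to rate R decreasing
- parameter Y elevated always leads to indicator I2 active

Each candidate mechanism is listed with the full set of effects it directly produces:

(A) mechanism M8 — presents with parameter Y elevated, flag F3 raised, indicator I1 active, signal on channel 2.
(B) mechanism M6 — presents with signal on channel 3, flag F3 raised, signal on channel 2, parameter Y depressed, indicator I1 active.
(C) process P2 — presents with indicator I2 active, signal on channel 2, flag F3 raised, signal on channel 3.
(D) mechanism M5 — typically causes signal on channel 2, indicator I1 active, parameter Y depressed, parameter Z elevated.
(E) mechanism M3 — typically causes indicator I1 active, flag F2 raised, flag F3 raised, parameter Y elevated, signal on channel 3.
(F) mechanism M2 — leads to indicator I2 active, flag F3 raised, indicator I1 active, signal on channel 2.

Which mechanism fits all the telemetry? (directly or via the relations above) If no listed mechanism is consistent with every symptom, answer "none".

E

Per-candidate check:
(A) mechanism M8 — does not account for signal on channel 3
(B) mechanism M6 — flag F3 raised yes; signal on channel 3 yes; signal on channel 2 yes; parameter Y elevated NO; indicator I1 active yes
(C) process P2 — does not account for parameter Y elevated, indicator I1 active
(D) mechanism M5 — flag F3 raised NO; signal on channel 3 NO; signal on channel 2 yes; parameter Y elevated NO; indicator I1 active yes
(E) mechanism M3 — accounts for every observation (signal on channel 2 through flag F3 raised → signal on channel 2)
(F) mechanism M2 — does not account for signal on channel 3, parameter Y elevated
Only (E) is consistent with every observation.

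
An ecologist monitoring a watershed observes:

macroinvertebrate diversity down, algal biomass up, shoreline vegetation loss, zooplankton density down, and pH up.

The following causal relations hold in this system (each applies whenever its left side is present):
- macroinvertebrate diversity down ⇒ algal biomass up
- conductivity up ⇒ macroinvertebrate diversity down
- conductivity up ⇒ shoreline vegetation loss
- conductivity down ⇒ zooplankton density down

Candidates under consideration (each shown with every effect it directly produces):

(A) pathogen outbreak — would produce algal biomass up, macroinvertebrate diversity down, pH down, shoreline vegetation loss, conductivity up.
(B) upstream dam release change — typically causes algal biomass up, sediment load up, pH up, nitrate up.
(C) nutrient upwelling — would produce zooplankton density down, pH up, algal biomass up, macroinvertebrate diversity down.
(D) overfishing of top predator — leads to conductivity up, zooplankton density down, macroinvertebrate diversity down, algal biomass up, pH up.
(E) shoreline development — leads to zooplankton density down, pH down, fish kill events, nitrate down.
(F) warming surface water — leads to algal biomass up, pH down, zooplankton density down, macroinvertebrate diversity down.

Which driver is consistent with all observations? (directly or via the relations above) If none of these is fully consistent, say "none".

D

For each candidate, compare predicted effects to what was observed:
(A) pathogen outbreak — fails on zooplankton density down, pH up (predicts pH down, not pH up)
(B) upstream dam release change — does not account for macroinvertebrate diversity down, shoreline vegetation loss, zooplankton density down
(C) nutrient upwelling — macroinvertebrate diversity down ✓; algal biomass up ✓; shoreline vegetation loss ✗; zooplankton density down ✓; pH up ✓
(D) overfishing of top predator — macroinvertebrate diversity down ✓; algal biomass up ✓; shoreline vegetation loss ✓ (by conductivity up → shoreline vegetation loss); zooplankton density down ✓; pH up ✓
(E) shoreline development — macroinvertebrate diversity down ✗; algal biomass up ✗; shoreline vegetation loss ✗; zooplankton density down ✓; pH up ✗
(F) warming surface water — macroinvertebrate diversity down ✓; algal biomass up ✓; shoreline vegetation loss ✗; zooplankton density down ✓; pH up ✗
(D) alone accounts for all the evidence.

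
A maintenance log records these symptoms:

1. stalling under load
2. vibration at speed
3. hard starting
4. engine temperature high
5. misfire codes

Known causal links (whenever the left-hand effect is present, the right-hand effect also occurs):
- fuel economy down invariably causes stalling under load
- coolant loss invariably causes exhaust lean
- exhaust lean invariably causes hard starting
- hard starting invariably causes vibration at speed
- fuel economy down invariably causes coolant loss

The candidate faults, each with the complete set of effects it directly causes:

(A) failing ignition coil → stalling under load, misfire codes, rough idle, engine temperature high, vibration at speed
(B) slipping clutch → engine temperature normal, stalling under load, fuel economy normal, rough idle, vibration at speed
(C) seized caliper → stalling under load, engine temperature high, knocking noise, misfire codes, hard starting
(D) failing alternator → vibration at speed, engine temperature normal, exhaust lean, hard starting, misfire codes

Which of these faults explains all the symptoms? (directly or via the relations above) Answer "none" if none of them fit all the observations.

C

Per-candidate check:
(A) failing ignition coil — does not account for hard starting
(B) slipping clutch — stalling under load ✓; vibration at speed ✓; hard starting ✗; engine temperature high ✗; misfire codes ✗
(C) seized caliper — accounts for every observation (vibration at speed through hard starting → vibration at speed)
(D) failing alternator — fails on stalling under load, engine temperature high (predicts engine temperature normal, not engine temperature high)
(C) alone accounts for all the evidence.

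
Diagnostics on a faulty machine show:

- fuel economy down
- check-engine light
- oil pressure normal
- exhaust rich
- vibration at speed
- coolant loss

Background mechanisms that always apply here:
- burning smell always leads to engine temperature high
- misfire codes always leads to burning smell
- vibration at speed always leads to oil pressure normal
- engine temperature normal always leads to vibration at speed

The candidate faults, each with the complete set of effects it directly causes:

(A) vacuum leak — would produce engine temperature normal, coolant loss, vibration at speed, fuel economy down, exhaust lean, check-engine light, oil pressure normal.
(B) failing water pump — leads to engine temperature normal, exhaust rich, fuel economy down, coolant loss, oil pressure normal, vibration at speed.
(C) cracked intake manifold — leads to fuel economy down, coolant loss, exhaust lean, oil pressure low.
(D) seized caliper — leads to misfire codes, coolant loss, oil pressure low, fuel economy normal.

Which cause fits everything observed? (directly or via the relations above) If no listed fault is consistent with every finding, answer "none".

none

Per-candidate check:
(A) vacuum leak — fuel economy down ✓; check-engine light ✓; oil pressure normal ✓; exhaust rich ✗; vibration at speed ✓; coolant loss ✓
(B) failing water pump — fuel economy down ✓; check-engine light ✗; oil pressure normal ✓; exhaust rich ✓; vibration at speed ✓; coolant loss ✓
(C) cracked intake manifold — fails on check-engine light, oil pressure normal, exhaust rich, vibration at speed (predicts oil pressure low, not oil pressure normal; predicts exhaust lean, not exhaust rich)
(D) seized caliper — fuel economy down ✗; check-engine light ✗; oil pressure normal ✗; exhaust rich ✗; vibration at speed ✗; coolant loss ✓
None of the listed candidates fits everything.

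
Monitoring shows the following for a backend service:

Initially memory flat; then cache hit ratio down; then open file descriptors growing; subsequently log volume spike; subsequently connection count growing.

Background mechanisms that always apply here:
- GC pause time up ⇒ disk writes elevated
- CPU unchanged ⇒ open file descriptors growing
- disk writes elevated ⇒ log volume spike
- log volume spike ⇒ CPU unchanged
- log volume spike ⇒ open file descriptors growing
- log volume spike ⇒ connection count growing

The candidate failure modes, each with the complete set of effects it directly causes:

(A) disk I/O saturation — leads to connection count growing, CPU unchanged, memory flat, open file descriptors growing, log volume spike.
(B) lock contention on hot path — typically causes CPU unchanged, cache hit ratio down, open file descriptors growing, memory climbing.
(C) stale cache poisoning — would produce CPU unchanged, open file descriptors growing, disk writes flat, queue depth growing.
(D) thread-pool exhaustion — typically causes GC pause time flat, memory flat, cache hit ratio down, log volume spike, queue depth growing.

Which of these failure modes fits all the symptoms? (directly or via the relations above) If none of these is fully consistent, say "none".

Checking each candidate against the observations:
(A) disk I/O saturation — memory flat yes; cache hit ratio down NO; open file descriptors growing yes; log volume spike yes; connection count growing yes
(B) lock contention on hot path — memory flat NO; cache hit ratio down yes; open file descriptors growing yes; log volume spike NO; connection count growing NO
(C) stale cache poisoning — does not account for memory flat, cache hit ratio down, log volume spike, connection count growing
(D) thread-pool exhaustion — memory flat yes; cache hit ratio down yes; open file descriptors growing yes (through log volume spike → open file descriptors growing); log volume spike yes; connection count growing yes (through log volume spike → connection count growing)
Only (D) is consistent with every observation.

D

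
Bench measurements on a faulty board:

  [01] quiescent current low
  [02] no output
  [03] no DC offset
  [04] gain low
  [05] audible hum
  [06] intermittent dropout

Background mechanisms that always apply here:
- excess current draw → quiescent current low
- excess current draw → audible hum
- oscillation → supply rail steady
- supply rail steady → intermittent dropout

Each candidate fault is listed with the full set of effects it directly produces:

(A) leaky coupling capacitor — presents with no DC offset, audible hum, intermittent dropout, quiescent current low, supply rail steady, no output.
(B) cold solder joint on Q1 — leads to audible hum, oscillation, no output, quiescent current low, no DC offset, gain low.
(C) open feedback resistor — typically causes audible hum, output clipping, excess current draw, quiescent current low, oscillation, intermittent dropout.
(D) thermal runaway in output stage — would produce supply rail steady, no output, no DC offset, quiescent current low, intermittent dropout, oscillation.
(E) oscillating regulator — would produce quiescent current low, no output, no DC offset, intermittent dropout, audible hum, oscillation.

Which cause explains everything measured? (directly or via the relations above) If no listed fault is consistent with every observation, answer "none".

B

Per-candidate check:
(A) leaky coupling capacitor — quiescent current low ✓; no output ✓; no DC offset ✓; gain low ✗; audible hum ✓; intermittent dropout ✓
(B) cold solder joint on Q1 — accounts for every observation (intermittent dropout via oscillation → supply rail steady → intermittent dropout)
(C) open feedback resistor — does not account for no output, no DC offset, gain low
(D) thermal runaway in output stage — quiescent current low ✓; no output ✓; no DC offset ✓; gain low ✗; audible hum ✗; intermittent dropout ✓
(E) oscillating regulator — does not account for gain low
Only (B) is consistent with every observation.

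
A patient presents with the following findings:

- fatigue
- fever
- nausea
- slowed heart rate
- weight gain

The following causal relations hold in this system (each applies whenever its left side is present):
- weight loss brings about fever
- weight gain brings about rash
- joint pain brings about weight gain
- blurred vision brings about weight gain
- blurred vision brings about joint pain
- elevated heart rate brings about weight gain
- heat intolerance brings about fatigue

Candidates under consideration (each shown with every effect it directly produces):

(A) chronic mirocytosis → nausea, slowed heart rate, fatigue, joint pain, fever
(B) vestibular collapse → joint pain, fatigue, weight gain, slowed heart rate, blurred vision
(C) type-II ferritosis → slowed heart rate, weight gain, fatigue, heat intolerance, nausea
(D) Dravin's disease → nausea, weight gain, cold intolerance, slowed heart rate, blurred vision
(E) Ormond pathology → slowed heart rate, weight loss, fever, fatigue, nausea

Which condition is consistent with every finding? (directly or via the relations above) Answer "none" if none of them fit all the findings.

For each candidate, compare predicted effects to what was observed:
(A) chronic mirocytosis — accounts for every observation (weight gain by joint pain → weight gain)
(B) vestibular collapse — fatigue +; fever -; nausea -; slowed heart rate +; weight gain +
(C) type-II ferritosis — fatigue +; fever -; nausea +; slowed heart rate +; weight gain +
(D) Dravin's disease — fatigue -; fever -; nausea +; slowed heart rate +; weight gain +
(E) Ormond pathology — fatigue +; fever +; nausea +; slowed heart rate +; weight gain -
Only (A) is consistent with every observation.

A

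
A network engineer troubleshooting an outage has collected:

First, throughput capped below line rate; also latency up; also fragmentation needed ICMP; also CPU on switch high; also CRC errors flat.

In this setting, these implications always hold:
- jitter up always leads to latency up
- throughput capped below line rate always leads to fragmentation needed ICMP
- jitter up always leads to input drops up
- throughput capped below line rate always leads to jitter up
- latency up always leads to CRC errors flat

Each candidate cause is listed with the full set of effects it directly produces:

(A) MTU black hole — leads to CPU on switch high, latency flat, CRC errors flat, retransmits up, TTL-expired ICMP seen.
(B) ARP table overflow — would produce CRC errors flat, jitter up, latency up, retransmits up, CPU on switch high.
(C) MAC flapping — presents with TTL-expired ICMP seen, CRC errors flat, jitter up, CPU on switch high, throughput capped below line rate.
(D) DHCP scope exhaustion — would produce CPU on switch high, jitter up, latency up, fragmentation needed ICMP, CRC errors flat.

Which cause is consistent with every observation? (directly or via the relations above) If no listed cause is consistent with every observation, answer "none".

C

Checking each candidate against the observations:
(A) MTU black hole — throughput capped below line rate -; latency up -; fragmentation needed ICMP -; CPU on switch high +; CRC errors flat +
(B) ARP table overflow — throughput capped below line rate -; latency up +; fragmentation needed ICMP -; CPU on switch high +; CRC errors flat +
(C) MAC flapping — accounts for every observation (latency up through jitter up → latency up)
(D) DHCP scope exhaustion — throughput capped below line rate -; latency up +; fragmentation needed ICMP +; CPU on switch high +; CRC errors flat +
(C) alone accounts for all the evidence.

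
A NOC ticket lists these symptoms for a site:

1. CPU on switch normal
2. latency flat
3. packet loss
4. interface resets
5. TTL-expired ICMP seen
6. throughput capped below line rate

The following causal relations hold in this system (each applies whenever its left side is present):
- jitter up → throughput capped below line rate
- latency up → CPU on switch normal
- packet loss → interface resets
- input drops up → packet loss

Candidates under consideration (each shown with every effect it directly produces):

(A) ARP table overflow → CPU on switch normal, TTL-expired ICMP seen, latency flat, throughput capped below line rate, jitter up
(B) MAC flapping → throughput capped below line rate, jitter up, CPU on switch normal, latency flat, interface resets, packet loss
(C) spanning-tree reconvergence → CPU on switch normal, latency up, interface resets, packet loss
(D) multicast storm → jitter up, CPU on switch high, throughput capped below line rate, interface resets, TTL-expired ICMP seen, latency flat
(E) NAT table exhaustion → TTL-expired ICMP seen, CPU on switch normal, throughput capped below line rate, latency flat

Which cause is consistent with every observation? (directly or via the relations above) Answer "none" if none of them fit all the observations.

Testing each hypothesis:
(A) ARP table overflow — does not account for packet loss, interface resets
(B) MAC flapping — does not account for TTL-expired ICMP seen
(C) spanning-tree reconvergence — CPU on switch normal +; latency flat -; packet loss +; interface resets +; TTL-expired ICMP seen -; throughput capped below line rate -
(D) multicast storm — fails on CPU on switch normal, packet loss (predicts CPU on switch high, not CPU on switch normal)
(E) NAT table exhaustion — does not account for packet loss, interface resets
None of the listed candidates fits everything.

none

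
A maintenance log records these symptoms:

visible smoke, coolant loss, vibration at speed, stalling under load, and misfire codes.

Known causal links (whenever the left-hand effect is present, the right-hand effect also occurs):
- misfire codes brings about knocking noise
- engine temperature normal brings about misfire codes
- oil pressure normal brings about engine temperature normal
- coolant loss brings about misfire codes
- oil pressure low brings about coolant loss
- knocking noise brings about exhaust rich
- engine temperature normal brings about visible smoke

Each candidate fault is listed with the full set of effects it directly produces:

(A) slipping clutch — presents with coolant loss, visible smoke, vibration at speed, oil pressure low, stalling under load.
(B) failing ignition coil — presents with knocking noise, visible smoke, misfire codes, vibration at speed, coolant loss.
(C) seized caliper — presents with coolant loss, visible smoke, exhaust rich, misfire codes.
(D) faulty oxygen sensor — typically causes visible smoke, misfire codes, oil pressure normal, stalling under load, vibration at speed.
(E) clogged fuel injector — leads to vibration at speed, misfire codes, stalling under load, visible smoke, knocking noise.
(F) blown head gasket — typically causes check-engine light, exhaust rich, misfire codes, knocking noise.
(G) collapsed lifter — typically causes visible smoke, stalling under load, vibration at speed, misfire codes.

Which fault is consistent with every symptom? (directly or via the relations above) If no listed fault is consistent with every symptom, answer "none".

For each candidate, compare predicted effects to what was observed:
(A) slipping clutch — accounts for every observation (misfire codes via coolant loss → misfire codes)
(B) failing ignition coil — visible smoke match; coolant loss match; vibration at speed match; stalling under load miss; misfire codes match
(C) seized caliper — does not account for vibration at speed, stalling under load
(D) faulty oxygen sensor — visible smoke match; coolant loss miss; vibration at speed match; stalling under load match; misfire codes match
(E) clogged fuel injector — visible smoke match; coolant loss miss; vibration at speed match; stalling under load match; misfire codes match
(F) blown head gasket — does not account for visible smoke, coolant loss, vibration at speed, stalling under load
(G) collapsed lifter — visible smoke match; coolant loss miss; vibration at speed match; stalling under load match; misfire codes match
Only (A) is consistent with every observation.

A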